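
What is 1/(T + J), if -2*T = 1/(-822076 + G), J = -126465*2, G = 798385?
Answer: -47382/11984329259 ≈ -3.9537e-6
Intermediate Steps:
J = -252930
T = 1/47382 (T = -1/(2*(-822076 + 798385)) = -½/(-23691) = -½*(-1/23691) = 1/47382 ≈ 2.1105e-5)
1/(T + J) = 1/(1/47382 - 252930) = 1/(-11984329259/47382) = -47382/11984329259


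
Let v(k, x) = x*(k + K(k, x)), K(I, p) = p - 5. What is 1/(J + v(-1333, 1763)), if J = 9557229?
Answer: 1/10306504 ≈ 9.7026e-8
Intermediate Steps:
K(I, p) = -5 + p
v(k, x) = x*(-5 + k + x) (v(k, x) = x*(k + (-5 + x)) = x*(-5 + k + x))
1/(J + v(-1333, 1763)) = 1/(9557229 + 1763*(-5 - 1333 + 1763)) = 1/(9557229 + 1763*425) = 1/(9557229 + 749275) = 1/10306504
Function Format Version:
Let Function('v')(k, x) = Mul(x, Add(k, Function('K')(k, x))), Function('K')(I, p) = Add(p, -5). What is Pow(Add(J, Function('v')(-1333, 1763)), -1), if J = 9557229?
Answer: Rational(1, 10306504) ≈ 9.7026e-8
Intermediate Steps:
Function('K')(I, p) = Add(-5, p)
Function('v')(k, x) = Mul(x, Add(-5, k, x)) (Function('v')(k, x) = Mul(x, Add(k, Add(-5, x))) = Mul(x, Add(-5, k, x)))
Pow(Add(J, Function('v')(-1333, 1763)), -1) = Pow(Add(9557229, Mul(1763, Add(-5, -1333, 1763))), -1) = Pow(Add(9557229, Mul(1763, 425)), -1) = Pow(Add(9557229, 749275), -1) = Pow(10306504, -1) = Rational(1, 10306504)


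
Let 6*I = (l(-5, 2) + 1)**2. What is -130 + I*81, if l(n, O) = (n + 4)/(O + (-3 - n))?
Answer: -3917/32 ≈ -122.41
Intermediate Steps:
l(n, O) = (4 + n)/(-3 + O - n)
I = 3/32 (I = ((-4 - 1*(-5))/(3 - 5 - 1*2) + 1)**2/6 = ((-4 + 5)/(3 - 5 - 2) + 1)**2/6 = (1/(-4) + 1)**2/6 = (-1/4*1 + 1)**2/6 = (-1/4 + 1)**2/6 = (3/4)**2/6 = (1/6)*(9/16) = 3/32 ≈ 0.093750)
-130 + I*81 = -130 + (3/32)*81 = -130 + 243/32 = -3917/32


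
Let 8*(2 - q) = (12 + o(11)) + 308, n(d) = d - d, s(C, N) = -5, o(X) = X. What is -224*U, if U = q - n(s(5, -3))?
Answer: 8820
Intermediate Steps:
n(d) = 0
q = -315/8 (q = 2 - ((12 + 11) + 308)/8 = 2 - (23 + 308)/8 = 2 - ⅛*331 = 2 - 331/8 = -315/8 ≈ -39.375)
U = -315/8 (U = -315/8 - 1*0 = -315/8 + 0 = -315/8 ≈ -39.375)
-224*U = -224*(-315/8) = 8820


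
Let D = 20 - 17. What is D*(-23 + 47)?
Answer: 72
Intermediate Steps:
D = 3
D*(-23 + 47) = 3*(-23 + 47) = 3*24 = 72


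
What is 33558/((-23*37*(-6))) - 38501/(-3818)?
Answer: 2352975/141266 ≈ 16.656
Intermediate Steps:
33558/((-23*37*(-6))) - 38501/(-3818) = 33558/((-851*(-6))) - 38501*(-1/3818) = 33558/5106 + 38501/3818 = 33558*(1/5106) + 38501/3818 = 5593/851 + 38501/3818 = 2352975/141266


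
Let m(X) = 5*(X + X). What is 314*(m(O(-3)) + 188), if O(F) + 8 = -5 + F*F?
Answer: 46472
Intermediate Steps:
O(F) = -13 + F² (O(F) = -8 + (-5 + F*F) = -8 + (-5 + F²) = -13 + F²)
m(X) = 10*X (m(X) = 5*(2*X) = 10*X)
314*(m(O(-3)) + 188) = 314*(10*(-13 + (-3)²) + 188) = 314*(10*(-13 + 9) + 188) = 314*(10*(-4) + 188) = 314*(-40 + 188) = 314*148 = 46472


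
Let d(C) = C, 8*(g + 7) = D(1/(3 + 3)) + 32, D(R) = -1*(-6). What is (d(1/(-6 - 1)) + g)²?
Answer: 4489/784 ≈ 5.7258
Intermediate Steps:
D(R) = 6
g = -9/4 (g = -7 + (6 + 32)/8 = -7 + (⅛)*38 = -7 + 19/4 = -9/4 ≈ -2.2500)
(d(1/(-6 - 1)) + g)² = (1/(-6 - 1) - 9/4)² = (1/(-7) - 9/4)² = (-⅐ - 9/4)² = (-67/28)² = 4489/784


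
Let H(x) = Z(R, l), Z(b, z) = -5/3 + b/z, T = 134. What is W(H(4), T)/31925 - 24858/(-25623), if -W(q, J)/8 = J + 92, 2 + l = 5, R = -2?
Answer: 83029474/90890475 ≈ 0.91351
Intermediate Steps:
l = 3 (l = -2 + 5 = 3)
Z(b, z) = -5/3 + b/z (Z(b, z) = -5*1/3 + b/z = -5/3 + b/z)
H(x) = -7/3 (H(x) = -5/3 - 2/3 = -7/3)
W(q, J) = -736 - 8*J (W(q, J) = -8*(J + 92) = -8*(92 + J) = -736 - 8*J)
W(H(4), T)/31925 - 24858/(-25623) = (-736 - 8*134)/31925 - 24858/(-25623) = (-736 - 1072)*(1/31925) - 24858*(-1/25623) = -1808*1/31925 + 2762/2847 = -1808/31925 + 2762/2847 = 83029474/90890475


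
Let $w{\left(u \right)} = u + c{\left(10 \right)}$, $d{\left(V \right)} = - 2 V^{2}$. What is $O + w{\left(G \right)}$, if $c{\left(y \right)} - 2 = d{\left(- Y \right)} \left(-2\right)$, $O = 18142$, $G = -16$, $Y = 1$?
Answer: $18132$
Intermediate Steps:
$c{\left(y \right)} = 6$ ($c{\left(y \right)} = 2 + - 2 \left(\left(-1\right) 1\right)^{2} \left(-2\right) = 2 + - 2 \left(-1\right)^{2} \left(-2\right) = 2 + \left(-2\right) 1 \left(-2\right) = 2 - -4 = 2 + 4 = 6$)
$w{\left(u \right)} = 6 + u$ ($w{\left(u \right)} = u + 6 = 6 + u$)
$O + w{\left(G \right)} = 18142 + \left(6 - 16\right) = 18142 - 10 = 18132$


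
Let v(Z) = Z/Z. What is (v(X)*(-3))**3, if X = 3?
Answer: -27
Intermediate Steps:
v(Z) = 1
(v(X)*(-3))**3 = (1*(-3))**3 = (-3)**3 = -27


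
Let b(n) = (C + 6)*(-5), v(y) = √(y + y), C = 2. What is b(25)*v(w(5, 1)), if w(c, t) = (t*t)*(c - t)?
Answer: -80*√2 ≈ -113.14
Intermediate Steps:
w(c, t) = t²*(c - t)
v(y) = √2*√y (v(y) = √(2*y) = √2*√y)
b(n) = -40 (b(n) = (2 + 6)*(-5) = 8*(-5) = -40)
b(25)*v(w(5, 1)) = -40*√2*√(1²*(5 - 1*1)) = -40*√2*√(1*(5 - 1)) = -40*√2*√(1*4) = -40*√2*√4 = -40*√2*2 = -80*√2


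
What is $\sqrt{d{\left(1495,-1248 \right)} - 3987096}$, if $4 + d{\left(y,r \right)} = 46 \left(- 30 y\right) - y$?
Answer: $i \sqrt{6051695} \approx 2460.0 i$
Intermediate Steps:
$d{\left(y,r \right)} = -4 - 1381 y$ ($d{\left(y,r \right)} = -4 + \left(46 \left(- 30 y\right) - y\right) = -4 - 1381 y$)
$\sqrt{d{\left(1495,-1248 \right)} - 3987096} = \sqrt{\left(-4 - 2064595\right) - 3987096} = \sqrt{-2064599 - 3987096} = \sqrt{-6051695} = i \sqrt{6051695}$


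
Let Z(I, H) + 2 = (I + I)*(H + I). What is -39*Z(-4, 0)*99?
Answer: -115830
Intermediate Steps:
Z(I, H) = -2 + 2*I*(H + I) (Z(I, H) = -2 + (I + I)*(H + I) = -2 + (2*I)*(H + I) = -2 + 2*I*(H + I))
-39*Z(-4, 0)*99 = -39*(-2 + 2*(-4)² + 2*0*(-4))*99 = -39*(-2 + 2*16 + 0)*99 = -39*(-2 + 32 + 0)*99 = -39*30*99 = -1170*99 = -115830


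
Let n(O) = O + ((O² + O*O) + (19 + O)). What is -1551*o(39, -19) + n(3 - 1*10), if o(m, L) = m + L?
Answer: -30917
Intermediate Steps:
o(m, L) = L + m
n(O) = 19 + 2*O + 2*O² (n(O) = O + ((O² + O²) + (19 + O)) = O + (2*O² + (19 + O)) = O + (19 + O + 2*O²) = 19 + 2*O + 2*O²)
-1551*o(39, -19) + n(3 - 1*10) = -1551*(-19 + 39) + (19 + 2*(3 - 1*10) + 2*(3 - 1*10)²) = -1551*20 + (19 + 2*(3 - 10) + 2*(3 - 10)²) = -31020 + (19 + 2*(-7) + 2*(-7)²) = -31020 + (19 - 14 + 2*49) = -31020 + (19 - 14 + 98) = -31020 + 103 = -30917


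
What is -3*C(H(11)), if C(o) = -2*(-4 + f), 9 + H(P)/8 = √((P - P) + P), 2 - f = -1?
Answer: -6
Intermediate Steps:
f = 3 (f = 2 - 1*(-1) = 2 + 1 = 3)
H(P) = -72 + 8*√P (H(P) = -72 + 8*√((P - P) + P) = -72 + 8*√(0 + P) = -72 + 8*√P)
C(o) = 2 (C(o) = -2*(-4 + 3) = -2*(-1) = 2)
-3*C(H(11)) = -3*2 = -6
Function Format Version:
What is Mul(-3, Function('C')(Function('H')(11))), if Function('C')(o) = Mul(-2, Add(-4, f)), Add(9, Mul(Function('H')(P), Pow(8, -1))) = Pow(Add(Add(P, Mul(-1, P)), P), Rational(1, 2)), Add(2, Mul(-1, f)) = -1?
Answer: -6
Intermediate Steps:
f = 3 (f = Add(2, Mul(-1, -1)) = Add(2, 1) = 3)
Function('H')(P) = Add(-72, Mul(8, Pow(P, Rational(1, 2)))) (Function('H')(P) = Add(-72, Mul(8, Pow(Add(Add(P, Mul(-1, P)), P), Rational(1, 2)))) = Add(-72, Mul(8, Pow(Add(0, P), Rational(1, 2)))) = Add(-72, Mul(8, Pow(P, Rational(1, 2)))))
Function('C')(o) = 2 (Function('C')(o) = Mul(-2, Add(-4, 3)) = Mul(-2, -1) = 2)
Mul(-3, Function('C')(Function('H')(11))) = Mul(-3, 2) = -6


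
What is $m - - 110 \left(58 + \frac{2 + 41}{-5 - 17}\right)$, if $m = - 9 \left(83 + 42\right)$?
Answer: $5040$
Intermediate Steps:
$m = -1125$ ($m = \left(-9\right) 125 = -1125$)
$m - - 110 \left(58 + \frac{2 + 41}{-5 - 17}\right) = -1125 - - 110 \left(58 + \frac{2 + 41}{-5 - 17}\right) = -1125 - - 110 \left(58 + \frac{43}{-22}\right) = -1125 - - 110 \left(58 + 43 \left(- \frac{1}{22}\right)\right) = -1125 - - 110 \left(58 - \frac{43}{22}\right) = -1125 - \left(-110\right) \frac{1233}{22} = -1125 - -6165 = -1125 + 6165 = 5040$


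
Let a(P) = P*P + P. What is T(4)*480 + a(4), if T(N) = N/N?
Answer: 500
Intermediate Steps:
T(N) = 1
a(P) = P + P² (a(P) = P² + P = P + P²)
T(4)*480 + a(4) = 1*480 + 4*(1 + 4) = 480 + 4*5 = 480 + 20 = 500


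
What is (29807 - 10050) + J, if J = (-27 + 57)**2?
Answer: 20657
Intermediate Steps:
J = 900 (J = 30**2 = 900)
(29807 - 10050) + J = (29807 - 10050) + 900 = 19757 + 900 = 20657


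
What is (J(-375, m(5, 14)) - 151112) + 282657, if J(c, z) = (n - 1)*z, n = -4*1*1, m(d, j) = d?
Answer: 131520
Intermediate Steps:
n = -4 (n = -4*1 = -4)
J(c, z) = -5*z (J(c, z) = (-4 - 1)*z = -5*z)
(J(-375, m(5, 14)) - 151112) + 282657 = (-5*5 - 151112) + 282657 = (-25 - 151112) + 282657 = -151137 + 282657 = 131520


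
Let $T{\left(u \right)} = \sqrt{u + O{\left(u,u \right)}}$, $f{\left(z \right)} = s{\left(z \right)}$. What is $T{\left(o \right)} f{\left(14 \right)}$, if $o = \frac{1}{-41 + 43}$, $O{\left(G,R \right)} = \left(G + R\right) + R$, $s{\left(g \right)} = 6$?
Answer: $6 \sqrt{2} \approx 8.4853$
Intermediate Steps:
$f{\left(z \right)} = 6$
$O{\left(G,R \right)} = G + 2 R$
$o = \frac{1}{2} \approx 0.5$
$T{\left(u \right)} = 2 \sqrt{u}$ ($T{\left(u \right)} = \sqrt{u + \left(u + 2 u\right)} = \sqrt{u + 3 u} = \sqrt{4 u} = 2 \sqrt{u}$)
$T{\left(o \right)} f{\left(14 \right)} = \frac{2}{\sqrt{2}} \cdot 6 = 2 \frac{\sqrt{2}}{2} \cdot 6 = \sqrt{2} \cdot 6 = 6 \sqrt{2}$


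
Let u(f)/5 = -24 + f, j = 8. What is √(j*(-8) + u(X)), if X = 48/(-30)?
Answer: 8*I*√3 ≈ 13.856*I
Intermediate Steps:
X = -8/5 (X = 48*(-1/30) = -8/5 ≈ -1.6000)
u(f) = -120 + 5*f (u(f) = 5*(-24 + f) = -120 + 5*f)
√(j*(-8) + u(X)) = √(8*(-8) + (-120 + 5*(-8/5))) = √(-64 + (-120 - 8)) = √(-64 - 128) = √(-192) = 8*I*√3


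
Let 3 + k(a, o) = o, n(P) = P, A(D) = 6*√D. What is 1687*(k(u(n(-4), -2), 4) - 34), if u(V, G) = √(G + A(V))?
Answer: -55671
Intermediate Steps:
u(V, G) = √(G + 6*√V)
k(a, o) = -3 + o
1687*(k(u(n(-4), -2), 4) - 34) = 1687*((-3 + 4) - 34) = 1687*(1 - 34) = 1687*(-33) = -55671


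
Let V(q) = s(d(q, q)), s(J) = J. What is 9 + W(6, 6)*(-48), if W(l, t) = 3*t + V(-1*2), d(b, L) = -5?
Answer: -615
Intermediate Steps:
V(q) = -5
W(l, t) = -5 + 3*t (W(l, t) = 3*t - 5 = -5 + 3*t)
9 + W(6, 6)*(-48) = 9 + (-5 + 3*6)*(-48) = 9 + (-5 + 18)*(-48) = 9 + 13*(-48) = 9 - 624 = -615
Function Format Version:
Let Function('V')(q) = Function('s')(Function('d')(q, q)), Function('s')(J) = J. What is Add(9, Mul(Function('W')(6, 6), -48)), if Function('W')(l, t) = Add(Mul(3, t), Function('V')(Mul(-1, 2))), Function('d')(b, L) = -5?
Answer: -615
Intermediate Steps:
Function('V')(q) = -5
Function('W')(l, t) = Add(-5, Mul(3, t)) (Function('W')(l, t) = Add(Mul(3, t), -5) = Add(-5, Mul(3, t)))
Add(9, Mul(Function('W')(6, 6), -48)) = Add(9, Mul(Add(-5, Mul(3, 6)), -48)) = Add(9, Mul(Add(-5, 18), -48)) = Add(9, Mul(13, -48)) = Add(9, -624) = -615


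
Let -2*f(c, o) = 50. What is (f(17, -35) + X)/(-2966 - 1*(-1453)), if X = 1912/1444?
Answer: 8547/546193 ≈ 0.015648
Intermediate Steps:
f(c, o) = -25 (f(c, o) = -½*50 = -25)
X = 478/361 (X = 1912*(1/1444) = 478/361 ≈ 1.3241)
(f(17, -35) + X)/(-2966 - 1*(-1453)) = (-25 + 478/361)/(-2966 - 1*(-1453)) = -8547/(361*(-2966 + 1453)) = -8547/361/(-1513) = -8547/361*(-1/1513) = 8547/546193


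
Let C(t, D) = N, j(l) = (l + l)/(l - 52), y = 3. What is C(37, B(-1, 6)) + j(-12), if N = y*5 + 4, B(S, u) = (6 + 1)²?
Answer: 155/8 ≈ 19.375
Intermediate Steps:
j(l) = 2*l/(-52 + l) (j(l) = (2*l)/(-52 + l) = 2*l/(-52 + l))
B(S, u) = 49 (B(S, u) = 7² = 49)
N = 19 (N = 3*5 + 4 = 15 + 4 = 19)
C(t, D) = 19
C(37, B(-1, 6)) + j(-12) = 19 + 2*(-12)/(-52 - 12) = 19 + 2*(-12)/(-64) = 19 + 2*(-12)*(-1/64) = 19 + 3/8 = 155/8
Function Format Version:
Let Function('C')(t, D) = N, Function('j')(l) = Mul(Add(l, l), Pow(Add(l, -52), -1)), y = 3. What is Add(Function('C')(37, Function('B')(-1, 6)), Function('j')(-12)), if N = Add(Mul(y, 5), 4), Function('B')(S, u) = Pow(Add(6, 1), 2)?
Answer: Rational(155, 8) ≈ 19.375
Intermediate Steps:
Function('j')(l) = Mul(2, l, Pow(Add(-52, l), -1)) (Function('j')(l) = Mul(Mul(2, l), Pow(Add(-52, l), -1)) = Mul(2, l, Pow(Add(-52, l), -1)))
Function('B')(S, u) = 49 (Function('B')(S, u) = Pow(7, 2) = 49)
N = 19 (N = Add(Mul(3, 5), 4) = Add(15, 4) = 19)
Function('C')(t, D) = 19
Add(Function('C')(37, Function('B')(-1, 6)), Function('j')(-12)) = Add(19, Mul(2, -12, Pow(Add(-52, -12), -1))) = Add(19, Mul(2, -12, Pow(-64, -1))) = Add(19, Mul(2, -12, Rational(-1, 64))) = Add(19, Rational(3, 8)) = Rational(155, 8)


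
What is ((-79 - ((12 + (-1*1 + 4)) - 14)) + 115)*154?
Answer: 5390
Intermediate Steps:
((-79 - ((12 + (-1*1 + 4)) - 14)) + 115)*154 = ((-79 - ((12 + (-1 + 4)) - 14)) + 115)*154 = ((-79 - ((12 + 3) - 14)) + 115)*154 = ((-79 - (15 - 14)) + 115)*154 = ((-79 - 1*1) + 115)*154 = ((-79 - 1) + 115)*154 = (-80 + 115)*154 = 35*154 = 5390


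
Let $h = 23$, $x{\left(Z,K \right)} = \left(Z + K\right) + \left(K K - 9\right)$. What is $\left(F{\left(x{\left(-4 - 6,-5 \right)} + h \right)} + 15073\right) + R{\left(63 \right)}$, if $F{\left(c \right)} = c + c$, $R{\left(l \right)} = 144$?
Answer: $15265$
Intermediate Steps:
$x{\left(Z,K \right)} = -9 + K + Z + K^{2}$ ($x{\left(Z,K \right)} = \left(K + Z\right) + \left(K^{2} - 9\right) = \left(K + Z\right) + \left(-9 + K^{2}\right) = -9 + K + Z + K^{2}$)
$F{\left(c \right)} = 2 c$
$\left(F{\left(x{\left(-4 - 6,-5 \right)} + h \right)} + 15073\right) + R{\left(63 \right)} = \left(2 \left(\left(-9 - 5 - 10 + \left(-5\right)^{2}\right) + 23\right) + 15073\right) + 144 = \left(2 \left(\left(-9 - 5 - 10 + 25\right) + 23\right) + 15073\right) + 144 = \left(2 \left(1 + 23\right) + 15073\right) + 144 = \left(2 \cdot 24 + 15073\right) + 144 = \left(48 + 15073\right) + 144 = 15121 + 144 = 15265$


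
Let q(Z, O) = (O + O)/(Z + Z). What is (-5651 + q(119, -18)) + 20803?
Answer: 1803070/119 ≈ 15152.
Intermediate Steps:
q(Z, O) = O/Z (q(Z, O) = (2*O)/((2*Z)) = (2*O)*(1/(2*Z)) = O/Z)
(-5651 + q(119, -18)) + 20803 = (-5651 - 18/119) + 20803 = -672487/119 + 20803 = 1803070/119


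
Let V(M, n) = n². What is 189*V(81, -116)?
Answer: 2543184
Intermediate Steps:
189*V(81, -116) = 189*(-116)² = 189*13456 = 2543184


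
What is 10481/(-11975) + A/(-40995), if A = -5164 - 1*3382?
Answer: -65466049/98183025 ≈ -0.66678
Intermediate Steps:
A = -8546 (A = -5164 - 3382 = -8546)
10481/(-11975) + A/(-40995) = 10481/(-11975) - 8546/(-40995) = 10481*(-1/11975) - 8546*(-1/40995) = -10481/11975 + 8546/40995 = -65466049/98183025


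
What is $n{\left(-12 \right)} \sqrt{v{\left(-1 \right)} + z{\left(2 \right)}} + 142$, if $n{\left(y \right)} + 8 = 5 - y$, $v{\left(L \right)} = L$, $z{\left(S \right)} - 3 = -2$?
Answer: $142$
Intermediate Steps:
$z{\left(S \right)} = 1$ ($z{\left(S \right)} = 3 - 2 = 1$)
$n{\left(y \right)} = -3 - y$ ($n{\left(y \right)} = -8 - \left(-5 + y\right) = -3 - y$)
$n{\left(-12 \right)} \sqrt{v{\left(-1 \right)} + z{\left(2 \right)}} + 142 = \left(-3 - -12\right) \sqrt{-1 + 1} + 142 = \left(-3 + 12\right) \sqrt{0} + 142 = 9 \cdot 0 + 142 = 0 + 142 = 142$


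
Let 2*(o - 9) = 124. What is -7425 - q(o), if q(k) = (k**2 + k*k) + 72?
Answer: -17579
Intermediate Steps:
o = 71 (o = 9 + (1/2)*124 = 9 + 62 = 71)
q(k) = 72 + 2*k**2 (q(k) = (k**2 + k**2) + 72 = 2*k**2 + 72 = 72 + 2*k**2)
-7425 - q(o) = -7425 - (72 + 2*71**2) = -7425 - (72 + 2*5041) = -7425 - (72 + 10082) = -7425 - 1*10154 = -7425 - 10154 = -17579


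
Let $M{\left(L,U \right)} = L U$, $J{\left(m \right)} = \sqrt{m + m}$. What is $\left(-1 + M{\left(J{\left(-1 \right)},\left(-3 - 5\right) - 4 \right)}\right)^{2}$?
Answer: $-287 + 24 i \sqrt{2} \approx -287.0 + 33.941 i$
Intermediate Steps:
$J{\left(m \right)} = \sqrt{2} \sqrt{m}$ ($J{\left(m \right)} = \sqrt{2 m} = \sqrt{2} \sqrt{m}$)
$\left(-1 + M{\left(J{\left(-1 \right)},\left(-3 - 5\right) - 4 \right)}\right)^{2} = \left(-1 + \sqrt{2} \sqrt{-1} \left(\left(-3 - 5\right) - 4\right)\right)^{2} = \left(-1 + \sqrt{2} i \left(-8 - 4\right)\right)^{2} = \left(-1 + i \sqrt{2} \left(-12\right)\right)^{2} = \left(-1 - 12 i \sqrt{2}\right)^{2}$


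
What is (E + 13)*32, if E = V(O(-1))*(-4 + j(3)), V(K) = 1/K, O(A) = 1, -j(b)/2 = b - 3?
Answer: 288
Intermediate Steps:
j(b) = 6 - 2*b (j(b) = -2*(b - 3) = -2*(-3 + b) = 6 - 2*b)
E = -4 (E = (-4 + (6 - 2*3))/1 = 1*(-4 + (6 - 6)) = 1*(-4 + 0) = 1*(-4) = -4)
(E + 13)*32 = (-4 + 13)*32 = 9*32 = 288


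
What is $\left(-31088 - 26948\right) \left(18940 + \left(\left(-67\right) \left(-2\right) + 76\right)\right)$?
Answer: $-1111389400$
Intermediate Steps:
$\left(-31088 - 26948\right) \left(18940 + \left(\left(-67\right) \left(-2\right) + 76\right)\right) = - 58036 \left(18940 + \left(134 + 76\right)\right) = - 58036 \left(18940 + 210\right) = \left(-58036\right) 19150 = -1111389400$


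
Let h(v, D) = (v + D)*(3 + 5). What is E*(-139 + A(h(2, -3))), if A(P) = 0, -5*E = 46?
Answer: 6394/5 ≈ 1278.8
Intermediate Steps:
E = -46/5 (E = -1/5*46 = -46/5 ≈ -9.2000)
h(v, D) = 8*D + 8*v (h(v, D) = (D + v)*8 = 8*D + 8*v)
E*(-139 + A(h(2, -3))) = -46*(-139 + 0)/5 = -46/5*(-139) = 6394/5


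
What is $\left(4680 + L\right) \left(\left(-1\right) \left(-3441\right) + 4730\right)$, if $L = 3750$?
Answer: $68881530$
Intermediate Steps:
$\left(4680 + L\right) \left(\left(-1\right) \left(-3441\right) + 4730\right) = \left(4680 + 3750\right) \left(\left(-1\right) \left(-3441\right) + 4730\right) = 8430 \left(3441 + 4730\right) = 8430 \cdot 8171 = 68881530$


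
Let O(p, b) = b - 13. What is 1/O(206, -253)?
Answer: -1/266 ≈ -0.0037594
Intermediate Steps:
O(p, b) = -13 + b
1/O(206, -253) = 1/(-13 - 253) = 1/(-266) = -1/266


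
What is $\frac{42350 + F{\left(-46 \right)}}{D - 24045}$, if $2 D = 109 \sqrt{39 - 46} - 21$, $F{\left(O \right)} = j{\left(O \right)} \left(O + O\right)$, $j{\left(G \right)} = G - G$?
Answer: $- \frac{145535775}{82669696} - \frac{329725 i \sqrt{7}}{82669696} \approx -1.7604 - 0.010552 i$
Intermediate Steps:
$j{\left(G \right)} = 0$
$F{\left(O \right)} = 0$ ($F{\left(O \right)} = 0 \left(O + O\right) = 0 \cdot 2 O = 0$)
$D = - \frac{21}{2} + \frac{109 i \sqrt{7}}{2}$ ($D = \frac{109 \sqrt{39 - 46} - 21}{2} = \frac{109 \sqrt{-7} - 21}{2} = \frac{109 i \sqrt{7} - 21}{2} = \frac{-21 + 109 i \sqrt{7}}{2} = - \frac{21}{2} + \frac{109 i \sqrt{7}}{2} \approx -10.5 + 144.19 i$)
$\frac{42350 + F{\left(-46 \right)}}{D - 24045} = \frac{42350 + 0}{\left(- \frac{21}{2} + \frac{109 i \sqrt{7}}{2}\right) - 24045} = \frac{42350}{- \frac{48111}{2} + \frac{109 i \sqrt{7}}{2}}$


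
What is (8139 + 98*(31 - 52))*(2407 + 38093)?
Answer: 246280500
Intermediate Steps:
(8139 + 98*(31 - 52))*(2407 + 38093) = (8139 + 98*(-21))*40500 = (8139 - 2058)*40500 = 6081*40500 = 246280500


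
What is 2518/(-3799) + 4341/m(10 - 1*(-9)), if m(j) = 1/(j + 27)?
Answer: 758604596/3799 ≈ 1.9969e+5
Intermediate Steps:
m(j) = 1/(27 + j)
2518/(-3799) + 4341/m(10 - 1*(-9)) = 2518/(-3799) + 4341/(1/(27 + (10 - 1*(-9)))) = 2518*(-1/3799) + 4341/(1/(27 + (10 + 9))) = -2518/3799 + 4341/(1/(27 + 19)) = -2518/3799 + 4341/(1/46) = -2518/3799 + 4341*46 = -2518/3799 + 199686 = 758604596/3799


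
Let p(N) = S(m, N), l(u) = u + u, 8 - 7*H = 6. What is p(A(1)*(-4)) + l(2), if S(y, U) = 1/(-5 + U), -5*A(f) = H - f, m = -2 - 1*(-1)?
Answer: 149/39 ≈ 3.8205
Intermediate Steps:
H = 2/7 (H = 8/7 - ⅐*6 = 8/7 - 6/7 = 2/7 ≈ 0.28571)
m = -1 (m = -2 + 1 = -1)
A(f) = -2/35 + f/5 (A(f) = -(2/7 - f)/5 = -2/35 + f/5)
l(u) = 2*u
p(N) = 1/(-5 + N)
p(A(1)*(-4)) + l(2) = 1/(-5 + (-2/35 + (⅕)*1)*(-4)) + 2*2 = 1/(-5 + (-2/35 + ⅕)*(-4)) + 4 = 1/(-5 + (⅐)*(-4)) + 4 = 1/(-5 - 4/7) + 4 = 1/(-39/7) + 4 = -7/39 + 4 = 149/39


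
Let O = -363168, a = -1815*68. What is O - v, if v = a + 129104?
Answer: -368852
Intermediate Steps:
a = -123420
v = 5684 (v = -123420 + 129104 = 5684)
O - v = -363168 - 1*5684 = -363168 - 5684 = -368852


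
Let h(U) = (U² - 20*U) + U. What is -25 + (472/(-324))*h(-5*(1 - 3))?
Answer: 955/9 ≈ 106.11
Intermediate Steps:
h(U) = U² - 19*U
-25 + (472/(-324))*h(-5*(1 - 3)) = -25 + (472/(-324))*((-5*(1 - 3))*(-19 - 5*(1 - 3))) = -25 + (472*(-1/324))*((-5*(-2))*(-19 - 5*(-2))) = -25 - 1180*(-19 + 10)/81 = -25 - 1180*(-9)/81 = -25 - 118/81*(-90) = -25 + 1180/9 = 955/9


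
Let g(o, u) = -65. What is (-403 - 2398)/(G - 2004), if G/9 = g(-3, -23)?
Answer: 2801/2589 ≈ 1.0819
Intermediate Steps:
G = -585 (G = 9*(-65) = -585)
(-403 - 2398)/(G - 2004) = (-403 - 2398)/(-585 - 2004) = -2801/(-2589) = -2801*(-1/2589) = 2801/2589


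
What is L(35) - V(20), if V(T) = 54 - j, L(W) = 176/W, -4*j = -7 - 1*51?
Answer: -2413/70 ≈ -34.471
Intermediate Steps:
j = 29/2 (j = -(-7 - 1*51)/4 = -(-7 - 51)/4 = -¼*(-58) = 29/2 ≈ 14.500)
V(T) = 79/2 (V(T) = 54 - 1*29/2 = 54 - 29/2 = 79/2)
L(35) - V(20) = 176/35 - 1*79/2 = 176*(1/35) - 79/2 = 176/35 - 79/2 = -2413/70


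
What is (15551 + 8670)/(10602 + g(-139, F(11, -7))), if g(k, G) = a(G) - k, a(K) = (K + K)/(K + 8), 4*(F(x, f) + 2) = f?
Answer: 411757/182567 ≈ 2.2554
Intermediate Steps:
F(x, f) = -2 + f/4
a(K) = 2*K/(8 + K) (a(K) = (2*K)/(8 + K) = 2*K/(8 + K))
g(k, G) = -k + 2*G/(8 + G) (g(k, G) = 2*G/(8 + G) - k = -k + 2*G/(8 + G))
(15551 + 8670)/(10602 + g(-139, F(11, -7))) = (15551 + 8670)/(10602 + (2*(-2 + (¼)*(-7)) - 1*(-139)*(8 + (-2 + (¼)*(-7))))/(8 + (-2 + (¼)*(-7)))) = 24221/(10602 + (2*(-2 - 7/4) - 1*(-139)*(8 + (-2 - 7/4)))/(8 + (-2 - 7/4))) = 24221/(10602 + (2*(-15/4) - 1*(-139)*(8 - 15/4))/(8 - 15/4)) = 24221/(10602 + (-15/2 - 1*(-139)*17/4)/(17/4)) = 24221/(10602 + 4*(-15/2 + 2363/4)/17) = 24221/(10602 + (4/17)*(2333/4)) = 24221/(10602 + 2333/17) = 24221/(182567/17) = 24221*(17/182567) = 411757/182567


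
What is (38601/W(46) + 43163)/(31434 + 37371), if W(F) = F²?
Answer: 91371509/145591380 ≈ 0.62759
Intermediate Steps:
(38601/W(46) + 43163)/(31434 + 37371) = (38601/(46²) + 43163)/(31434 + 37371) = (38601/2116 + 43163)/68805 = (38601*(1/2116) + 43163)*(1/68805) = (38601/2116 + 43163)*(1/68805) = (91371509/2116)*(1/68805) = 91371509/145591380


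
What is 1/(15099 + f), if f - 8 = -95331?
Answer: -1/80224 ≈ -1.2465e-5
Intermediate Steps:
f = -95323 (f = 8 - 95331 = -95323)
1/(15099 + f) = 1/(15099 - 95323) = 1/(-80224) = -1/80224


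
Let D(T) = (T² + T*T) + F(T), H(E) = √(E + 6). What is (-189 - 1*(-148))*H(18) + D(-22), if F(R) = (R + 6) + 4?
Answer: 956 - 82*√6 ≈ 755.14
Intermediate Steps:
F(R) = 10 + R (F(R) = (6 + R) + 4 = 10 + R)
H(E) = √(6 + E)
D(T) = 10 + T + 2*T² (D(T) = (T² + T*T) + (10 + T) = (T² + T²) + (10 + T) = 2*T² + (10 + T) = 10 + T + 2*T²)
(-189 - 1*(-148))*H(18) + D(-22) = (-189 - 1*(-148))*√(6 + 18) + (10 - 22 + 2*(-22)²) = (-189 + 148)*√24 + (10 - 22 + 2*484) = -82*√6 + (10 - 22 + 968) = -82*√6 + 956 = 956 - 82*√6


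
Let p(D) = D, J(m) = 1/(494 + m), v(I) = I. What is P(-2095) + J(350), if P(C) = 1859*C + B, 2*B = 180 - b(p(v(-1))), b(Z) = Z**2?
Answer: -3286971081/844 ≈ -3.8945e+6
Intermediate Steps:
B = 179/2 (B = (180 - 1*(-1)**2)/2 = (180 - 1*1)/2 = (180 - 1)/2 = (1/2)*179 = 179/2 ≈ 89.500)
P(C) = 179/2 + 1859*C (P(C) = 1859*C + 179/2 = 179/2 + 1859*C)
P(-2095) + J(350) = (179/2 + 1859*(-2095)) + 1/(494 + 350) = (179/2 - 3894605) + 1/844 = -7789031/2 + 1/844 = -3286971081/844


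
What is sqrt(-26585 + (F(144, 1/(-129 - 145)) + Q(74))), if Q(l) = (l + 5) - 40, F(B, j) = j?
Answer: I*sqrt(1992967770)/274 ≈ 162.93*I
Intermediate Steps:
Q(l) = -35 + l (Q(l) = (5 + l) - 40 = -35 + l)
sqrt(-26585 + (F(144, 1/(-129 - 145)) + Q(74))) = sqrt(-26585 + (1/(-129 - 145) + (-35 + 74))) = sqrt(-26585 + (1/(-274) + 39)) = sqrt(-26585 + (-1/274 + 39)) = sqrt(-26585 + 10685/274) = sqrt(-7273605/274) = I*sqrt(1992967770)/274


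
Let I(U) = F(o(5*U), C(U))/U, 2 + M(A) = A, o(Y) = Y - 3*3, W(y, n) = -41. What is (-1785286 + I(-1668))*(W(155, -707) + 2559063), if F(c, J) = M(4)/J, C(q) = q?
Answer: -3177707508351222841/695556 ≈ -4.5686e+12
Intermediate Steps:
o(Y) = -9 + Y (o(Y) = Y - 9 = -9 + Y)
M(A) = -2 + A
F(c, J) = 2/J (F(c, J) = (-2 + 4)/J = 2/J)
I(U) = 2/U² (I(U) = (2/U)/U = 2/U²)
(-1785286 + I(-1668))*(W(155, -707) + 2559063) = (-1785286 + 2/(-1668)²)*(-41 + 2559063) = (-1785286 + 2*(1/2782224))*2559022 = (-1785286 + 1/1391112)*2559022 = -2483532778031/1391112*2559022 = -3177707508351222841/695556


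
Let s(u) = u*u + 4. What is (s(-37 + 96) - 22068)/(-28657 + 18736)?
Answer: 18583/9921 ≈ 1.8731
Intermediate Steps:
s(u) = 4 + u² (s(u) = u² + 4 = 4 + u²)
(s(-37 + 96) - 22068)/(-28657 + 18736) = ((4 + (-37 + 96)²) - 22068)/(-28657 + 18736) = ((4 + 59²) - 22068)/(-9921) = ((4 + 3481) - 22068)*(-1/9921) = (3485 - 22068)*(-1/9921) = -18583*(-1/9921) = 18583/9921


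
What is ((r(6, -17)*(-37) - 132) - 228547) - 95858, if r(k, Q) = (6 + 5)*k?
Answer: -326979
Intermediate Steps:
r(k, Q) = 11*k
((r(6, -17)*(-37) - 132) - 228547) - 95858 = (((11*6)*(-37) - 132) - 228547) - 95858 = ((66*(-37) - 132) - 228547) - 95858 = ((-2442 - 132) - 228547) - 95858 = (-2574 - 228547) - 95858 = -231121 - 95858 = -326979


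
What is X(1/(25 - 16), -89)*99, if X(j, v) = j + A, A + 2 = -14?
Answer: -1573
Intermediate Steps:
A = -16 (A = -2 - 14 = -16)
X(j, v) = -16 + j (X(j, v) = j - 16 = -16 + j)
X(1/(25 - 16), -89)*99 = (-16 + 1/(25 - 16))*99 = (-16 + 1/9)*99 = -143/9*99 = -1573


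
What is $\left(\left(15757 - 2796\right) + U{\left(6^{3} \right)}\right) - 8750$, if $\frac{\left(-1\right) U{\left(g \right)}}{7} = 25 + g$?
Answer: $2524$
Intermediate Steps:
$U{\left(g \right)} = -175 - 7 g$ ($U{\left(g \right)} = - 7 \left(25 + g\right) = -175 - 7 g$)
$\left(\left(15757 - 2796\right) + U{\left(6^{3} \right)}\right) - 8750 = \left(\left(15757 - 2796\right) - \left(175 + 7 \cdot 6^{3}\right)\right) - 8750 = \left(12961 - 1687\right) - 8750 = 11274 - 8750 = 2524$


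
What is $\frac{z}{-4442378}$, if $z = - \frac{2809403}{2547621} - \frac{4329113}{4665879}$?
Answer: $\frac{1340959647245}{2933670250305672039} \approx 4.5709 \cdot 10^{-7}$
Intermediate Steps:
$z = - \frac{2681919294490}{1320765702651}$ ($z = \left(-2809403\right) \frac{1}{2547621} - \frac{4329113}{4665879} = - \frac{2809403}{2547621} - \frac{4329113}{4665879} = - \frac{2681919294490}{1320765702651} \approx -2.0306$)
$\frac{z}{-4442378} = - \frac{2681919294490}{1320765702651 \left(-4442378\right)} = \left(- \frac{2681919294490}{1320765702651}\right) \left(- \frac{1}{4442378}\right) = \frac{1340959647245}{2933670250305672039}$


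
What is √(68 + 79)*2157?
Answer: 15099*√3 ≈ 26152.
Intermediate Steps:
√(68 + 79)*2157 = √147*2157 = (7*√3)*2157 = 15099*√3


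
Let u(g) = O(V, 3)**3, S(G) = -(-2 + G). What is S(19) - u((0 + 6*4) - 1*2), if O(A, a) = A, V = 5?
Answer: -142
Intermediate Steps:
S(G) = 2 - G
u(g) = 125 (u(g) = 5**3 = 125)
S(19) - u((0 + 6*4) - 1*2) = (2 - 1*19) - 1*125 = (2 - 19) - 125 = -17 - 125 = -142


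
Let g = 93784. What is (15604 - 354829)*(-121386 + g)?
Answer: 9363288450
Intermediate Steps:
(15604 - 354829)*(-121386 + g) = (15604 - 354829)*(-121386 + 93784) = -339225*(-27602) = 9363288450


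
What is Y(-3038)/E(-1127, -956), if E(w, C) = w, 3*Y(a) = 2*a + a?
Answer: 62/23 ≈ 2.6957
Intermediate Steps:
Y(a) = a (Y(a) = (2*a + a)/3 = (3*a)/3 = a)
Y(-3038)/E(-1127, -956) = -3038/(-1127) = -3038*(-1/1127) = 62/23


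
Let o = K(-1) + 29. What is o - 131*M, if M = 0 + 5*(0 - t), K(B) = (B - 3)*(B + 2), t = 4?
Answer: 2645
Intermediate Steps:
K(B) = (-3 + B)*(2 + B)
o = 25 (o = (-6 + (-1)² - 1*(-1)) + 29 = (-6 + 1 + 1) + 29 = -4 + 29 = 25)
M = -20 (M = 0 + 5*(0 - 1*4) = 0 + 5*(0 - 4) = 0 + 5*(-4) = 0 - 20 = -20)
o - 131*M = 25 - 131*(-20) = 25 + 2620 = 2645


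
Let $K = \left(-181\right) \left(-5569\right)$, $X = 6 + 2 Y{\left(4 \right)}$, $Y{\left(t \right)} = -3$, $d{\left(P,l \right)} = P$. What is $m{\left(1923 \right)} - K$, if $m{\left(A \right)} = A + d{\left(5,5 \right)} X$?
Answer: $-1006066$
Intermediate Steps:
$X = 0$ ($X = 6 + 2 \left(-3\right) = 6 - 6 = 0$)
$K = 1007989$
$m{\left(A \right)} = A$ ($m{\left(A \right)} = A + 5 \cdot 0 = A + 0 = A$)
$m{\left(1923 \right)} - K = 1923 - 1007989 = -1006066$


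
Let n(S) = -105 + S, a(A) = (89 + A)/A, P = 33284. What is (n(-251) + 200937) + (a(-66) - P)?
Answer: 11041579/66 ≈ 1.6730e+5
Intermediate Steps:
a(A) = (89 + A)/A
(n(-251) + 200937) + (a(-66) - P) = ((-105 - 251) + 200937) + ((89 - 66)/(-66) - 1*33284) = (-356 + 200937) + (-1/66*23 - 33284) = 200581 + (-23/66 - 33284) = 200581 - 2196767/66 = 11041579/66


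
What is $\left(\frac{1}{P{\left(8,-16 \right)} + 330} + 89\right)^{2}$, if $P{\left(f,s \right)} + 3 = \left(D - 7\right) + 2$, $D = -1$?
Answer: $\frac{816244900}{103041} \approx 7921.6$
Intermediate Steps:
$P{\left(f,s \right)} = -9$ ($P{\left(f,s \right)} = -3 + \left(\left(-1 - 7\right) + 2\right) = -3 + \left(-8 + 2\right) = -3 - 6 = -9$)
$\left(\frac{1}{P{\left(8,-16 \right)} + 330} + 89\right)^{2} = \left(\frac{1}{-9 + 330} + 89\right)^{2} = \left(\frac{1}{321} + 89\right)^{2} = \left(\frac{28570}{321}\right)^{2} = \frac{816244900}{103041}$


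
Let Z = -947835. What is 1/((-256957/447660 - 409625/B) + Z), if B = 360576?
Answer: -4483762560/4249874753425787 ≈ -1.0550e-6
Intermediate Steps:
1/((-256957/447660 - 409625/B) + Z) = 1/((-256957/447660 - 409625/360576) - 947835) = 1/(-7667368187/4483762560 - 947835) = 1/(-4249874753425787/4483762560) = -4483762560/4249874753425787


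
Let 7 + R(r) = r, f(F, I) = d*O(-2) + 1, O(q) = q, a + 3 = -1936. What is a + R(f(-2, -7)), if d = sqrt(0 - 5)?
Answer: -1945 - 2*I*sqrt(5) ≈ -1945.0 - 4.4721*I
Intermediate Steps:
a = -1939 (a = -3 - 1936 = -1939)
d = I*sqrt(5) (d = sqrt(-5) = I*sqrt(5) ≈ 2.2361*I)
f(F, I) = 1 - 2*I*sqrt(5) (f(F, I) = (I*sqrt(5))*(-2) + 1 = -2*I*sqrt(5) + 1 = 1 - 2*I*sqrt(5))
R(r) = -7 + r
a + R(f(-2, -7)) = -1939 + (-7 + (1 - 2*I*sqrt(5))) = -1939 + (-6 - 2*I*sqrt(5)) = -1945 - 2*I*sqrt(5)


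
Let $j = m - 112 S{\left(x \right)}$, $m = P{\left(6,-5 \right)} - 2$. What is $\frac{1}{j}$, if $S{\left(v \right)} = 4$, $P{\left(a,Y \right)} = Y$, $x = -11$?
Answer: $- \frac{1}{455} \approx -0.0021978$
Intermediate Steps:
$m = -7$ ($m = -5 - 2 = -7$)
$j = -455$ ($j = -7 - 448 = -455$)
$\frac{1}{j} = \frac{1}{-455} = - \frac{1}{455}$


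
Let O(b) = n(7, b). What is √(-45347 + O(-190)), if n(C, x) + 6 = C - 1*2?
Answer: 2*I*√11337 ≈ 212.95*I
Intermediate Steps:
n(C, x) = -8 + C (n(C, x) = -6 + (C - 1*2) = -6 + (C - 2) = -6 + (-2 + C) = -8 + C)
O(b) = -1 (O(b) = -8 + 7 = -1)
√(-45347 + O(-190)) = √(-45347 - 1) = √(-45348) = 2*I*√11337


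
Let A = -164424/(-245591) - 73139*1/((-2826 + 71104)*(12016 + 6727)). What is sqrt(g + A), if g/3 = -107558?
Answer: I*sqrt(31873353516184708379434487373534646)/314291288851414 ≈ 568.04*I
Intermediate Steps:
g = -322674 (g = 3*(-107558) = -322674)
A = 210401112026747/314291288851414 (A = -164424*(-1/245591) - 73139/(68278*18743) = 164424/245591 - 73139/1279734554 = 210401112026747/314291288851414 ≈ 0.66945)
sqrt(g + A) = sqrt(-322674 + 210401112026747/314291288851414) = sqrt(-101413416937729134289/314291288851414) = I*sqrt(31873353516184708379434487373534646)/314291288851414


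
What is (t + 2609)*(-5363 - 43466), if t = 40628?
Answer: -2111219473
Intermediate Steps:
(t + 2609)*(-5363 - 43466) = (40628 + 2609)*(-5363 - 43466) = 43237*(-48829) = -2111219473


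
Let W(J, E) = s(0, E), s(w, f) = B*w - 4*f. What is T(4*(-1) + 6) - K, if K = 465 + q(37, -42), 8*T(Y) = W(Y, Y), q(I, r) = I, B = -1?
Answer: -503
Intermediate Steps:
s(w, f) = -w - 4*f
W(J, E) = -4*E (W(J, E) = -1*0 - 4*E = 0 - 4*E = -4*E)
T(Y) = -Y/2 (T(Y) = (-4*Y)/8 = -Y/2)
K = 502 (K = 465 + 37 = 502)
T(4*(-1) + 6) - K = -(4*(-1) + 6)/2 - 1*502 = -(-4 + 6)/2 - 502 = -½*2 - 502 = -1 - 502 = -503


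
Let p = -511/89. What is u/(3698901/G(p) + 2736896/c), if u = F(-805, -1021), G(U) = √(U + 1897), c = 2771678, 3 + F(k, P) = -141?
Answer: 6566688464384176128/334089587264774845484051783 - 146137851387773914032*√14980658/334089587264774845484051783 ≈ -0.0016930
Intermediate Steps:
F(k, P) = -144 (F(k, P) = -3 - 141 = -144)
p = -511/89 (p = -511*1/89 = -511/89 ≈ -5.7416)
G(U) = √(1897 + U)
u = -144
u/(3698901/G(p) + 2736896/c) = -144/(3698901/(√(1897 - 511/89)) + 2736896/2771678) = -144/(3698901/(√(168322/89)) + 2736896*(1/2771678)) = -144/(3698901/((√14980658/89)) + 1368448/1385839) = -144/(3698901*(√14980658/168322) + 1368448/1385839) = -144/(3698901*√14980658/168322 + 1368448/1385839) = -144/(1368448/1385839 + 3698901*√14980658/168322)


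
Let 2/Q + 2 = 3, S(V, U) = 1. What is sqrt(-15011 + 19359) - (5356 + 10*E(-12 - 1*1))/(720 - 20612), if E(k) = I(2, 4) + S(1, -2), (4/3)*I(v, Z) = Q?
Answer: 5381/19892 + 2*sqrt(1087) ≈ 66.210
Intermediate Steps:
Q = 2 (Q = 2/(-2 + 3) = 2/1 = 2*1 = 2)
I(v, Z) = 3/2 (I(v, Z) = (3/4)*2 = 3/2)
E(k) = 5/2 (E(k) = 3/2 + 1 = 5/2)
sqrt(-15011 + 19359) - (5356 + 10*E(-12 - 1*1))/(720 - 20612) = sqrt(-15011 + 19359) - (5356 + 10*(5/2))/(720 - 20612) = sqrt(4348) - (5356 + 25)/(-19892) = 2*sqrt(1087) - 5381*(-1)/19892 = 2*sqrt(1087) - 1*(-5381/19892) = 2*sqrt(1087) + 5381/19892 = 5381/19892 + 2*sqrt(1087)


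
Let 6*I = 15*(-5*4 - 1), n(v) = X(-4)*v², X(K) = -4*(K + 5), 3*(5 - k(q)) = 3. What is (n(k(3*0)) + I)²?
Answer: 54289/4 ≈ 13572.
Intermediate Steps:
k(q) = 4 (k(q) = 5 - ⅓*3 = 5 - 1 = 4)
X(K) = -20 - 4*K (X(K) = -4*(5 + K) = -20 - 4*K)
n(v) = -4*v² (n(v) = (-20 - 4*(-4))*v² = (-20 + 16)*v² = -4*v²)
I = -105/2 (I = (15*(-5*4 - 1))/6 = (15*(-20 - 1))/6 = (15*(-21))/6 = (⅙)*(-315) = -105/2 ≈ -52.500)
(n(k(3*0)) + I)² = (-4*4² - 105/2)² = (-4*16 - 105/2)² = (-64 - 105/2)² = (-233/2)² = 54289/4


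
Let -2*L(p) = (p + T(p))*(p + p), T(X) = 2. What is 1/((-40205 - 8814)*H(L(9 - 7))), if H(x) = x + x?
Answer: 1/784304 ≈ 1.2750e-6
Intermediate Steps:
L(p) = -p*(2 + p) (L(p) = -(p + 2)*(p + p)/2 = -(2 + p)*2*p/2 = -p*(2 + p))
H(x) = 2*x
1/((-40205 - 8814)*H(L(9 - 7))) = 1/((-40205 - 8814)*((2*(-(9 - 7)*(2 + (9 - 7)))))) = 1/((-49019)*((2*(-1*2*(2 + 2))))) = -1/(49019*(2*(-1*2*4))) = -1/(49019*(2*(-8))) = -1/49019/(-16) = -1/49019*(-1/16) = 1/784304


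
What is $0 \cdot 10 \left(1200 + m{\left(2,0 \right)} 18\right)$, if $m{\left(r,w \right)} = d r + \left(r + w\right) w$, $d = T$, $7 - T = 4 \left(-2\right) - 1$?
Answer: $0$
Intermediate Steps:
$T = 16$ ($T = 7 - \left(4 \left(-2\right) - 1\right) = 7 - \left(-8 - 1\right) = 7 - -9 = 7 + 9 = 16$)
$d = 16$
$m{\left(r,w \right)} = 16 r + w \left(r + w\right)$ ($m{\left(r,w \right)} = 16 r + \left(r + w\right) w = 16 r + w \left(r + w\right)$)
$0 \cdot 10 \left(1200 + m{\left(2,0 \right)} 18\right) = 0 \cdot 10 \left(1200 + \left(0^{2} + 16 \cdot 2 + 2 \cdot 0\right) 18\right) = 0 \left(1200 + \left(0 + 32 + 0\right) 18\right) = 0 \left(1200 + 32 \cdot 18\right) = 0 \left(1200 + 576\right) = 0 \cdot 1776 = 0$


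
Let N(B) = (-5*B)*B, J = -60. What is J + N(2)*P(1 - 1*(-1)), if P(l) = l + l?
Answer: -140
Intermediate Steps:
P(l) = 2*l
N(B) = -5*B²
J + N(2)*P(1 - 1*(-1)) = -60 + (-5*2²)*(2*(1 - 1*(-1))) = -60 + (-5*4)*(2*(1 + 1)) = -60 - 40*2 = -60 - 20*4 = -60 - 80 = -140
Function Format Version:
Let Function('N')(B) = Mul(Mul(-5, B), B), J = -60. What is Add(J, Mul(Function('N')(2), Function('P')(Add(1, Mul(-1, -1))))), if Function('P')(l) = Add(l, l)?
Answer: -140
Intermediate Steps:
Function('P')(l) = Mul(2, l)
Function('N')(B) = Mul(-5, Pow(B, 2))
Add(J, Mul(Function('N')(2), Function('P')(Add(1, Mul(-1, -1))))) = Add(-60, Mul(Mul(-5, Pow(2, 2)), Mul(2, Add(1, Mul(-1, -1))))) = Add(-60, Mul(Mul(-5, 4), Mul(2, Add(1, 1)))) = Add(-60, Mul(-20, Mul(2, 2))) = Add(-60, Mul(-20, 4)) = Add(-60, -80) = -140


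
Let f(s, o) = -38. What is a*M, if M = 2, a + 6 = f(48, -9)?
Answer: -88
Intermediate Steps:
a = -44 (a = -6 - 38 = -44)
a*M = -44*2 = -88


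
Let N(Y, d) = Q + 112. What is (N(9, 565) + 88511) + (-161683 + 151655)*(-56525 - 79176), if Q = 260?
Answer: 1360898511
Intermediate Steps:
N(Y, d) = 372 (N(Y, d) = 260 + 112 = 372)
(N(9, 565) + 88511) + (-161683 + 151655)*(-56525 - 79176) = (372 + 88511) + (-161683 + 151655)*(-56525 - 79176) = 88883 - 10028*(-135701) = 88883 + 1360809628 = 1360898511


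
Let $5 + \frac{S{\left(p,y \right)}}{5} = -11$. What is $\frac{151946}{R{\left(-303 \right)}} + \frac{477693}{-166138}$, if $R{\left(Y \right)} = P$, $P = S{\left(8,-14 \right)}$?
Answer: $- \frac{6320554997}{3322760} \approx -1902.2$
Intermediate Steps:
$S{\left(p,y \right)} = -80$ ($S{\left(p,y \right)} = -25 + 5 \left(-11\right) = -25 - 55 = -80$)
$P = -80$
$R{\left(Y \right)} = -80$
$\frac{151946}{R{\left(-303 \right)}} + \frac{477693}{-166138} = \frac{151946}{-80} + \frac{477693}{-166138} = 151946 \left(- \frac{1}{80}\right) + 477693 \left(- \frac{1}{166138}\right) = - \frac{75973}{40} - \frac{477693}{166138} = - \frac{6320554997}{3322760}$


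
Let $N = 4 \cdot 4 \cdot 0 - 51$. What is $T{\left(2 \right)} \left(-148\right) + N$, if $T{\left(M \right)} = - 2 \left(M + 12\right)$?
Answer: $4093$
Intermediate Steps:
$T{\left(M \right)} = -24 - 2 M$ ($T{\left(M \right)} = - 2 \left(12 + M\right) = -24 - 2 M$)
$N = -51$ ($N = 16 \cdot 0 - 51 = 0 - 51 = -51$)
$T{\left(2 \right)} \left(-148\right) + N = \left(-24 - 4\right) \left(-148\right) - 51 = \left(-28\right) \left(-148\right) - 51 = 4144 - 51 = 4093$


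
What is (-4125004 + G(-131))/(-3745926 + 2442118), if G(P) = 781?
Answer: 4124223/1303808 ≈ 3.1632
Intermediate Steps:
(-4125004 + G(-131))/(-3745926 + 2442118) = (-4125004 + 781)/(-3745926 + 2442118) = -4124223/(-1303808) = -4124223*(-1/1303808) = 4124223/1303808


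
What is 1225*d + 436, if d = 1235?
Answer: 1513311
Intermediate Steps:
1225*d + 436 = 1225*1235 + 436 = 1512875 + 436 = 1513311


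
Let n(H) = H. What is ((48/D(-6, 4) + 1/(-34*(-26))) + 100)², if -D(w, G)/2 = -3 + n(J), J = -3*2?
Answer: 74133675625/7033104 ≈ 10541.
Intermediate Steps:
J = -6
D(w, G) = 18 (D(w, G) = -2*(-3 - 6) = -2*(-9) = 18)
((48/D(-6, 4) + 1/(-34*(-26))) + 100)² = ((48/18 + 1/(-34*(-26))) + 100)² = ((48*(1/18) - 1/34*(-1/26)) + 100)² = ((8/3 + 1/884) + 100)² = (7075/2652 + 100)² = (272275/2652)² = 74133675625/7033104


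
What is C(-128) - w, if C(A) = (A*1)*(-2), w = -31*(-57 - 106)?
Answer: -4797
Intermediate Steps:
w = 5053 (w = -31*(-163) = 5053)
C(A) = -2*A (C(A) = A*(-2) = -2*A)
C(-128) - w = -2*(-128) - 1*5053 = 256 - 5053 = -4797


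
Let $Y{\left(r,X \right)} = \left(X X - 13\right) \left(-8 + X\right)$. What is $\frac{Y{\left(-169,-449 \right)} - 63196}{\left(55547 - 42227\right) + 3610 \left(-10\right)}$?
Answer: $\frac{23047228}{5695} \approx 4046.9$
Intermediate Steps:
$Y{\left(r,X \right)} = \left(-13 + X^{2}\right) \left(-8 + X\right)$ ($Y{\left(r,X \right)} = \left(X^{2} - 13\right) \left(-8 + X\right) = \left(-13 + X^{2}\right) \left(-8 + X\right)$)
$\frac{Y{\left(-169,-449 \right)} - 63196}{\left(55547 - 42227\right) + 3610 \left(-10\right)} = \frac{\left(104 + \left(-449\right)^{3} - -5837 - 8 \left(-449\right)^{2}\right) - 63196}{\left(55547 - 42227\right) + 3610 \left(-10\right)} = \frac{\left(104 - 90518849 + 5837 - 1612808\right) - 63196}{\left(55547 - 42227\right) - 36100} = \frac{\left(104 - 90518849 + 5837 - 1612808\right) - 63196}{13320 - 36100} = \frac{-92125716 - 63196}{-22780} = \left(-92188912\right) \left(- \frac{1}{22780}\right) = \frac{23047228}{5695}$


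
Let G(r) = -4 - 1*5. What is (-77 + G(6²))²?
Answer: 7396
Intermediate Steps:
G(r) = -9 (G(r) = -4 - 5 = -9)
(-77 + G(6²))² = (-77 - 9)² = (-86)² = 7396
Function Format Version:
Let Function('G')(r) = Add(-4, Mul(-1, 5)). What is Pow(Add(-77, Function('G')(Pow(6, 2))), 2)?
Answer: 7396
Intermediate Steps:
Function('G')(r) = -9 (Function('G')(r) = Add(-4, -5) = -9)
Pow(Add(-77, Function('G')(Pow(6, 2))), 2) = Pow(Add(-77, -9), 2) = Pow(-86, 2) = 7396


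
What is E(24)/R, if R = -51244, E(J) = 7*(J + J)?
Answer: -84/12811 ≈ -0.0065569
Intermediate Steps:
E(J) = 14*J (E(J) = 7*(2*J) = 14*J)
E(24)/R = (14*24)/(-51244) = 336*(-1/51244) = -84/12811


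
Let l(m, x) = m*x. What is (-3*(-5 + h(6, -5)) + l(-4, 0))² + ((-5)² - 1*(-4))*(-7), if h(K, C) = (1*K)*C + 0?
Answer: 10822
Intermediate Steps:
h(K, C) = C*K (h(K, C) = K*C + 0 = C*K + 0 = C*K)
(-3*(-5 + h(6, -5)) + l(-4, 0))² + ((-5)² - 1*(-4))*(-7) = (-3*(-5 - 5*6) - 4*0)² + ((-5)² - 1*(-4))*(-7) = (-3*(-5 - 30) + 0)² + (25 + 4)*(-7) = (-3*(-35) + 0)² + 29*(-7) = (105 + 0)² - 203 = 105² - 203 = 11025 - 203 = 10822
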